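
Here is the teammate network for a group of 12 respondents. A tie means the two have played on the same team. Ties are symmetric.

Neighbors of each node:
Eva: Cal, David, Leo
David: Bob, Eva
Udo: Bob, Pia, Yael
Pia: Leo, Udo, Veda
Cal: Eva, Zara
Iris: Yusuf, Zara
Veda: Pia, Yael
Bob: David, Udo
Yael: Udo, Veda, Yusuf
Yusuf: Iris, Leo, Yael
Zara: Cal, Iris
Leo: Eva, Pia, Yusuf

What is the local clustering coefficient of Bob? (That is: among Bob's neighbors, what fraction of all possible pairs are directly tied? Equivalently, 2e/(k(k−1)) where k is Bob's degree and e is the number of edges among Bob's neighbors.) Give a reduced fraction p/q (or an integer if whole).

Bob's neighbors: David and Udo (k = 2).
Possible neighbor pairs: C(2,2) = 1. Edges among them: none → e = 0.
Clustering(Bob) = 0/1.

0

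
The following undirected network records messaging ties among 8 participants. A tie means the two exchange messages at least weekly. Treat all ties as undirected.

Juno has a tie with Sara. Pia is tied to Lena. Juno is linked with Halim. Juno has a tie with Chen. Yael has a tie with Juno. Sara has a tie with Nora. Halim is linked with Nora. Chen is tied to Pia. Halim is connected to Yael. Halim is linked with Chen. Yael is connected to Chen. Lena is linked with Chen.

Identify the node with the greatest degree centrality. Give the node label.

Chen

Degrees — Chen:5, Halim:4, Juno:4, Lena:2, Nora:2, Pia:2, Sara:2, Yael:3.
The maximum is 5, attained only by Chen.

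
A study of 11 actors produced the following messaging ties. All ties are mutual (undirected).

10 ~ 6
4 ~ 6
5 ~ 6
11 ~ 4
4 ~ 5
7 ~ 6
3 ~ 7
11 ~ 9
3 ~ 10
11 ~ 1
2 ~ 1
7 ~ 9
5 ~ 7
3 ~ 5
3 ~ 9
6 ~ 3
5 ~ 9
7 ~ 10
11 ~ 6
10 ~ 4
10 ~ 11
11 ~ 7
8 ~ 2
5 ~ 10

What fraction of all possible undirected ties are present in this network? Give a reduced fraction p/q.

24/55

There are 24 edges and 11 nodes, so the maximum possible is C(11,2) = 55.
Density = 24/55.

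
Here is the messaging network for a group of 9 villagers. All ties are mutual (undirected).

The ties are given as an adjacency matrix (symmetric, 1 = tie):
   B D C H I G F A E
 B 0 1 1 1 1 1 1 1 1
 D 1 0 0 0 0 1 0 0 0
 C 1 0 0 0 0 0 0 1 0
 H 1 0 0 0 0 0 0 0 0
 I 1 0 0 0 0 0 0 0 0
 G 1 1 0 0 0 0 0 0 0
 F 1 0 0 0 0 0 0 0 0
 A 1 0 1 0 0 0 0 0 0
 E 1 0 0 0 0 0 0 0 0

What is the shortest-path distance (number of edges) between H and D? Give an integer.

2

One shortest route is H – B – D, which uses 2 edges, and H and D are not directly tied, so nothing shorter exists. So d(H,D) = 2.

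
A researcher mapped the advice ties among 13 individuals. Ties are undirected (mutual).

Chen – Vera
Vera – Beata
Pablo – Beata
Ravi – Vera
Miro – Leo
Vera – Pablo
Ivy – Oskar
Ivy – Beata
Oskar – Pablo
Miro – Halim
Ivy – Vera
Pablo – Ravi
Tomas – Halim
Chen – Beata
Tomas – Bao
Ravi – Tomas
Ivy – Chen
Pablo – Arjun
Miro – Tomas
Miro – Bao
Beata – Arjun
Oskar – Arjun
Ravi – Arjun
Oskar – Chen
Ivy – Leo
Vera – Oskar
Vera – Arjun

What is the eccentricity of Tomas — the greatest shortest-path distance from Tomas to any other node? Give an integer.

3

Distances from Tomas: Arjun:2, Bao:1, Beata:3, Chen:3, Halim:1, Ivy:3, Leo:2, Miro:1, Oskar:3, Pablo:2, Ravi:1, Vera:2.
The largest is 3 (to Ivy, Beata, Oskar, and Chen), so the eccentricity of Tomas is 3.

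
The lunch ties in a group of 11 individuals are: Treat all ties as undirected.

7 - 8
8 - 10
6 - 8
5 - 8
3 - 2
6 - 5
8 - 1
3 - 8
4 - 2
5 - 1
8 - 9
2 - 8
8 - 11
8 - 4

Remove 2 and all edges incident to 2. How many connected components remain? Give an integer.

2's neighbors (3, 4, and 8) remain reachable from one another through other ties, so the rest of the network stays in one piece.

1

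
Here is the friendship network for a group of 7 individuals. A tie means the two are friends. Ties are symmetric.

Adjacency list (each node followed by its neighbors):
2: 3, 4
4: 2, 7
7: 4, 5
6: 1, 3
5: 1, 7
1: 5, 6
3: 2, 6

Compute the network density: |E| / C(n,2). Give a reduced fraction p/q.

There are 7 edges and 7 nodes, so the maximum possible is C(7,2) = 21.
Density = 7/21 = 1/3.

1/3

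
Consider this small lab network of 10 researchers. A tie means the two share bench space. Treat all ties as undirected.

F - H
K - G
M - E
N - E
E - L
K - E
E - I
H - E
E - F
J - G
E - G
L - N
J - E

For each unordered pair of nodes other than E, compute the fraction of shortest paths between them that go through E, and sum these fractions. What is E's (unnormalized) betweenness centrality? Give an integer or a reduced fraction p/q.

63/2

Pairs whose geodesics pass through E — H–K: 1; H–G: 1; H–J: 1; H–M: 1; H–I: 1; H–L: 1; H–N: 1; K–F: 1; K–J: 1/2; K–M: 1; K–I: 1; K–L: 1; K–N: 1; G–F: 1 … (+18 more pairs).
All other pairs contribute 0.
Summing the contributions gives betweenness(E) = 63/2.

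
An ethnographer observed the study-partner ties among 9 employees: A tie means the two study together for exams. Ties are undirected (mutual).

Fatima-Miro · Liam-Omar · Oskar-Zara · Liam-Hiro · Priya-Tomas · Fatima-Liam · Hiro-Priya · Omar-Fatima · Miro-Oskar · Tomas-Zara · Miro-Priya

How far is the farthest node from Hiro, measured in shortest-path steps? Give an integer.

3

Distances from Hiro: Fatima:2, Liam:1, Miro:2, Omar:2, Oskar:3, Priya:1, Tomas:2, Zara:3.
The largest is 3 (to Zara and Oskar), so the eccentricity of Hiro is 3.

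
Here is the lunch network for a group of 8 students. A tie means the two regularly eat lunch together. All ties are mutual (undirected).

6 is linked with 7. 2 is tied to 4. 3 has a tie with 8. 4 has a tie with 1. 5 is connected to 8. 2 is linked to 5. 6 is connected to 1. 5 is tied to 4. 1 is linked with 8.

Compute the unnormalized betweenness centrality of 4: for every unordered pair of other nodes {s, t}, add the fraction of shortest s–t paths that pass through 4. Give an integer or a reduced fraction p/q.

9/2

Pairs whose geodesics pass through 4 — 2–6: 1; 2–7: 1; 2–1: 1; 5–6: 1/2; 5–7: 1/2; 5–1: 1/2.
All other pairs contribute 0.
Summing the contributions gives betweenness(4) = 9/2.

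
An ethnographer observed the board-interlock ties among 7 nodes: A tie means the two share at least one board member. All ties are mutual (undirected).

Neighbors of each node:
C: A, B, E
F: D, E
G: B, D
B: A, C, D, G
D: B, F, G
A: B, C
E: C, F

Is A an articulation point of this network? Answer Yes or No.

Even without A, every remaining node can still reach every other (the residual graph is connected), so A is not a cut vertex.

No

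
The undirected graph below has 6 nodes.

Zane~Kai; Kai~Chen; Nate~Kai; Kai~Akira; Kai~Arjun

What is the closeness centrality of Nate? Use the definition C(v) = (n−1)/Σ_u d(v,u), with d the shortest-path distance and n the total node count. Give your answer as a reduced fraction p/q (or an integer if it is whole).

Distances from Nate: Akira:2, Arjun:2, Chen:2, Kai:1, Zane:2. Sum = 9.
n = 6, so closeness = 5/9.

5/9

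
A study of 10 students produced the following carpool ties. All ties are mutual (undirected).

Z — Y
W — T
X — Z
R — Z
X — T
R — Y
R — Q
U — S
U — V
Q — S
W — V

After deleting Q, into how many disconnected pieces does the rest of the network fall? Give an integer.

1

Q's neighbors (R and S) remain reachable from one another through other ties, so the rest of the network stays in one piece.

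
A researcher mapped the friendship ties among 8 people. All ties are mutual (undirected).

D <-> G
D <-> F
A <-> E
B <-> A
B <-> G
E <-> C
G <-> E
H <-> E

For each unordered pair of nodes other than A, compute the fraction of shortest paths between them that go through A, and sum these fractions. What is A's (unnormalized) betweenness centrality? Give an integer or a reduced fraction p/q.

Pairs whose geodesics pass through A — B–H: 1/2; B–E: 1/2; B–C: 1/2.
All other pairs contribute 0.
Summing the contributions gives betweenness(A) = 3/2.

3/2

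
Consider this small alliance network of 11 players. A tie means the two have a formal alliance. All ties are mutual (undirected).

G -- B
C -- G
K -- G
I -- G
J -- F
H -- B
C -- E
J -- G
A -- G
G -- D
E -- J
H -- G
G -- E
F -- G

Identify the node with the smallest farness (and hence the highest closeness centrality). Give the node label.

Farness (sum of distances to all others) for each node — A:19, B:18, C:18, D:19, E:17, F:18, G:10, H:18, I:19, J:17, K:19.
The smallest farness is 10, for G, so G has the highest closeness.

G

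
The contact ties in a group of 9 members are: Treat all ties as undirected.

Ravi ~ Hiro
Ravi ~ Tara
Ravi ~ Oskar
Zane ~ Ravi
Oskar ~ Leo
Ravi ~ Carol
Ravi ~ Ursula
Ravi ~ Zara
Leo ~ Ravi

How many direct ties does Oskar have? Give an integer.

2

Oskar is directly tied to Leo and Ravi. That is 2 neighbors, so the degree of Oskar is 2.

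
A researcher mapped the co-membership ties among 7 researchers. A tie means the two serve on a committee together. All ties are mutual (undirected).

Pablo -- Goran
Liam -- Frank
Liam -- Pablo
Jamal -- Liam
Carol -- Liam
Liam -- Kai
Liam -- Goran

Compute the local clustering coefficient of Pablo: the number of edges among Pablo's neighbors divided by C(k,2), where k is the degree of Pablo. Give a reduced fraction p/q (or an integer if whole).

1

Pablo's neighbors: Goran and Liam (k = 2).
Possible neighbor pairs: C(2,2) = 1. Edges among them: Goran–Liam → e = 1.
Clustering(Pablo) = 1/1.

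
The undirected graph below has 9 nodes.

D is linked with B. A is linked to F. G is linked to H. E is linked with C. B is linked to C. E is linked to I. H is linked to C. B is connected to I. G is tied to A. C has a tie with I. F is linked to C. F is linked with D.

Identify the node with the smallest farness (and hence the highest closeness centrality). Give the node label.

C

Farness (sum of distances to all others) for each node — A:17, B:15, C:11, D:17, E:17, F:13, G:18, H:15, I:15.
The smallest farness is 11, for C, so C has the highest closeness.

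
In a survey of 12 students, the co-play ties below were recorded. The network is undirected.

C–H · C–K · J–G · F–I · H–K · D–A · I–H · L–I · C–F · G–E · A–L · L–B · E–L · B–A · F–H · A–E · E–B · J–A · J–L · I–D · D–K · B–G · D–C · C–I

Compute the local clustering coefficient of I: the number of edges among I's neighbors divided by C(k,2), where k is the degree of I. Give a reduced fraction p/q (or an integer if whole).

I's neighbors: C, D, F, H, and L (k = 5).
Possible neighbor pairs: C(5,2) = 10. Edges among them: C–D, C–F, C–H, F–H → e = 4.
Clustering(I) = 4/10 = 2/5.

2/5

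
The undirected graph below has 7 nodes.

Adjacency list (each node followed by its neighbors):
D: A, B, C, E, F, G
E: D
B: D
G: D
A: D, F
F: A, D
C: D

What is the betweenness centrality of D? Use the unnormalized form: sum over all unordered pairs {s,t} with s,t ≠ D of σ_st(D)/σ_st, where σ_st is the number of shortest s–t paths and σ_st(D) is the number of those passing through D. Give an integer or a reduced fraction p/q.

Pairs whose geodesics pass through D — G–A: 1; G–B: 1; G–F: 1; G–E: 1; G–C: 1; A–B: 1; A–E: 1; A–C: 1; B–F: 1; B–E: 1; B–C: 1; F–E: 1; F–C: 1; E–C: 1.
All other pairs contribute 0.
Summing the contributions gives betweenness(D) = 14.

14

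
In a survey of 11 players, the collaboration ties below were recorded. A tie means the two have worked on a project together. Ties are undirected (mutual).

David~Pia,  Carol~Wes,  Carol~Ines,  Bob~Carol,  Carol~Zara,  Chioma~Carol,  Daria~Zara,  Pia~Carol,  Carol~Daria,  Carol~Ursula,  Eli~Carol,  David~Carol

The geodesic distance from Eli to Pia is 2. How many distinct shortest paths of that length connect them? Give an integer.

The shortest distance is 2, and the only length-2 path is Eli–Carol–Pia. So there is exactly 1 shortest path.

1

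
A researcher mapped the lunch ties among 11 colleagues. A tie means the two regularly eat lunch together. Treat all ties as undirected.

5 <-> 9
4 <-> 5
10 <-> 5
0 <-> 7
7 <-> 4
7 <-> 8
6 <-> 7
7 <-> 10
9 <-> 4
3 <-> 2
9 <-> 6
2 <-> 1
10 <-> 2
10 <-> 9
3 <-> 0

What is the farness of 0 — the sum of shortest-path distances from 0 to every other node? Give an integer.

Distances from 0: 1:3, 2:2, 3:1, 4:2, 5:3, 6:2, 7:1, 8:2, 9:3, 10:2.
Sum = 3 + 2 + 1 + 2 + 3 + 2 + 1 + 2 + 3 + 2 = 21.

21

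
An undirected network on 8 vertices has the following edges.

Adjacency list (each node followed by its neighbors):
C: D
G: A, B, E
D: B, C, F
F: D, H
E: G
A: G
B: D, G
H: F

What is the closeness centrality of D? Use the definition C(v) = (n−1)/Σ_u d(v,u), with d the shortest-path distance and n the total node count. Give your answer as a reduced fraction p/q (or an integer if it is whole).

Distances from D: A:3, B:1, C:1, E:3, F:1, G:2, H:2. Sum = 13.
n = 8, so closeness = 7/13.

7/13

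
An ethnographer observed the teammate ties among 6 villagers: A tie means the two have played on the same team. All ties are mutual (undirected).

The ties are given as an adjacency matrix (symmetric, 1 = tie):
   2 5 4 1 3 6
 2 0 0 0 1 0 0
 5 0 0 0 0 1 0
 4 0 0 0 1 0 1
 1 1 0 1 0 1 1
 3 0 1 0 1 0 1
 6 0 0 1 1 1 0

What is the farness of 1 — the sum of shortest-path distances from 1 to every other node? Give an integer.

Distances from 1: 2:1, 3:1, 4:1, 5:2, 6:1.
Sum = 1 + 1 + 1 + 2 + 1 = 6.

6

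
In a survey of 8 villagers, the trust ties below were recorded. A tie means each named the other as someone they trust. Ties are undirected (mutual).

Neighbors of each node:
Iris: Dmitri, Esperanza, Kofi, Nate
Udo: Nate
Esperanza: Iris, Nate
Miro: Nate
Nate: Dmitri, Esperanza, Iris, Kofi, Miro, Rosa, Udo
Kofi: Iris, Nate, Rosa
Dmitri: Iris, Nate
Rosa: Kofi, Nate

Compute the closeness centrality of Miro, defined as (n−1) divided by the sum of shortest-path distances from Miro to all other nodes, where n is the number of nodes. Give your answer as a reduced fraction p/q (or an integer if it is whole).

Distances from Miro: Dmitri:2, Esperanza:2, Iris:2, Kofi:2, Nate:1, Rosa:2, Udo:2. Sum = 13.
n = 8, so closeness = 7/13.

7/13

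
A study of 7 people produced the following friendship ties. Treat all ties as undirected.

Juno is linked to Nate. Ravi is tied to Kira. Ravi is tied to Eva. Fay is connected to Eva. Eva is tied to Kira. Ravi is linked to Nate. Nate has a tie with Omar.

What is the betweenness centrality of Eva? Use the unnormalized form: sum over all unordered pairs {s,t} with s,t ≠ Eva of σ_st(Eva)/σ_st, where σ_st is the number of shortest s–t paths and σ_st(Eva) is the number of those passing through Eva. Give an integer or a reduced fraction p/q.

5

Pairs whose geodesics pass through Eva — Fay–Juno: 1; Fay–Nate: 1; Fay–Omar: 1; Fay–Ravi: 1; Fay–Kira: 1.
All other pairs contribute 0.
Summing the contributions gives betweenness(Eva) = 5.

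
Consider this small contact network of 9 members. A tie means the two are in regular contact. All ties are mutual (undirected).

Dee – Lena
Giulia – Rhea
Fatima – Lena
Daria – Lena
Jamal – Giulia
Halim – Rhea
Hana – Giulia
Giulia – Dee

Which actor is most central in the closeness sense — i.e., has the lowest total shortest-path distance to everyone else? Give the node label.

Giulia

Farness (sum of distances to all others) for each node — Daria:25, Dee:15, Fatima:25, Giulia:14, Halim:26, Hana:21, Jamal:21, Lena:18, Rhea:19.
The smallest farness is 14, for Giulia, so Giulia has the highest closeness.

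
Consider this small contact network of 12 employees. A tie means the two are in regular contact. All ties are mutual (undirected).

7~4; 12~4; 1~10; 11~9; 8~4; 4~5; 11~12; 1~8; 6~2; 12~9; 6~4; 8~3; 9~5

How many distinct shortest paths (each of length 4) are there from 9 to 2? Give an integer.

The shortest distance is 4. The length-4 paths are: 9–12–4–6–2; 9–5–4–6–2.
That gives 2 distinct shortest paths.

2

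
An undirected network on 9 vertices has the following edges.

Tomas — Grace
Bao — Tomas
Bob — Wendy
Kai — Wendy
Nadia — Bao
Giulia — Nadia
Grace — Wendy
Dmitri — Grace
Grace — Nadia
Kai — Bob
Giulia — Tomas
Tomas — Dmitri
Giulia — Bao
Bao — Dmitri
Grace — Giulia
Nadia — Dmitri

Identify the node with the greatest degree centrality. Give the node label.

Degrees — Bao:4, Bob:2, Dmitri:4, Giulia:4, Grace:5, Kai:2, Nadia:4, Tomas:4, Wendy:3.
The maximum is 5, attained only by Grace.

Grace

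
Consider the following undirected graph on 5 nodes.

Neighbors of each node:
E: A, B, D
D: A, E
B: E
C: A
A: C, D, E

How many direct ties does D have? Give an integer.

2

D is directly tied to A and E. That is 2 neighbors, so the degree of D is 2.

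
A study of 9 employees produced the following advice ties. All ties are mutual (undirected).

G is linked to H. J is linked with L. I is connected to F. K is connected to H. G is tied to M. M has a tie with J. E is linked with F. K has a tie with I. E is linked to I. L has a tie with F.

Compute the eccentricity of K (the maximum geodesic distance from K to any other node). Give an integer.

Distances from K: E:2, F:2, G:2, H:1, I:1, J:4, L:3, M:3.
The largest is 4 (to J), so the eccentricity of K is 4.

4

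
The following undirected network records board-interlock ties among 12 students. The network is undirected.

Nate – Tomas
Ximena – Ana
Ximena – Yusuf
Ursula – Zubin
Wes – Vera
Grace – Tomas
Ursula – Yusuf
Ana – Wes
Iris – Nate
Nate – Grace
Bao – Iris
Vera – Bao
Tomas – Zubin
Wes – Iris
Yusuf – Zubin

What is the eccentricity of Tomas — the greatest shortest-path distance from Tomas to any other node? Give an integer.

4

Distances from Tomas: Ana:4, Bao:3, Grace:1, Iris:2, Nate:1, Ursula:2, Vera:4, Wes:3, Ximena:3, Yusuf:2, Zubin:1.
The largest is 4 (to Ana and Vera), so the eccentricity of Tomas is 4.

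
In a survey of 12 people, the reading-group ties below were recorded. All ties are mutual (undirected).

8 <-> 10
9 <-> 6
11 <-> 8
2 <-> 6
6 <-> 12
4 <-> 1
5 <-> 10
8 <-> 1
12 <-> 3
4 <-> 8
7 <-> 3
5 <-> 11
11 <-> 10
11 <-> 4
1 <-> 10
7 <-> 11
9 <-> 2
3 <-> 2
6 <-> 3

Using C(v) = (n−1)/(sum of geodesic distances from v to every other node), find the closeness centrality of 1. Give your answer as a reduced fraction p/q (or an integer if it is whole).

Distances from 1: 2:5, 3:4, 4:1, 5:2, 6:5, 7:3, 8:1, 9:6, 10:1, 11:2, 12:5. Sum = 35.
n = 12, so closeness = 11/35.

11/35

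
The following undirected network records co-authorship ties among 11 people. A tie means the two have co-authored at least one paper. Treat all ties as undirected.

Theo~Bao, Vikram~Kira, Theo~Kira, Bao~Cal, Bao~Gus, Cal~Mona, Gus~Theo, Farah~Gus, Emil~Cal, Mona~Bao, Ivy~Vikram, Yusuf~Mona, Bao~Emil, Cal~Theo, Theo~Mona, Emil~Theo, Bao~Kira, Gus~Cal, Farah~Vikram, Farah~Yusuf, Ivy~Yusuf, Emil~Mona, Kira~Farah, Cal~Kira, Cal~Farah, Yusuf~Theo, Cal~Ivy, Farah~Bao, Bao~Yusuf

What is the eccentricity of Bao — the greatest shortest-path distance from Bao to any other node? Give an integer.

Distances from Bao: Cal:1, Emil:1, Farah:1, Gus:1, Ivy:2, Kira:1, Mona:1, Theo:1, Vikram:2, Yusuf:1.
The largest is 2 (to Ivy and Vikram), so the eccentricity of Bao is 2.

2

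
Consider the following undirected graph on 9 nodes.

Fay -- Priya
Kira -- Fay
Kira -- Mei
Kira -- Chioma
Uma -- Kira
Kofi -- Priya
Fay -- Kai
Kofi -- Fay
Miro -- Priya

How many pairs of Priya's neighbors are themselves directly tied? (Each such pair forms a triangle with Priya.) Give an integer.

1

Priya's neighbors: Fay, Kofi, and Miro.
Neighbor pairs that are themselves tied: Priya–Fay–Kofi. Each forms one triangle with Priya, for 1 in total.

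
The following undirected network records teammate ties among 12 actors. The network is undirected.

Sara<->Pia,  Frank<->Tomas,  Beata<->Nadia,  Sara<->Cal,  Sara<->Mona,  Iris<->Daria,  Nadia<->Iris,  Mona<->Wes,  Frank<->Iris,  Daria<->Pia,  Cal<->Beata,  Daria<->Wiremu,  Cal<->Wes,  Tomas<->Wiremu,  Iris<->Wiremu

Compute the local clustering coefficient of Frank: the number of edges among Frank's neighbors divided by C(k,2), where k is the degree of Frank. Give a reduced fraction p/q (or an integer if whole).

Frank's neighbors: Iris and Tomas (k = 2).
Possible neighbor pairs: C(2,2) = 1. Edges among them: none → e = 0.
Clustering(Frank) = 0/1.

0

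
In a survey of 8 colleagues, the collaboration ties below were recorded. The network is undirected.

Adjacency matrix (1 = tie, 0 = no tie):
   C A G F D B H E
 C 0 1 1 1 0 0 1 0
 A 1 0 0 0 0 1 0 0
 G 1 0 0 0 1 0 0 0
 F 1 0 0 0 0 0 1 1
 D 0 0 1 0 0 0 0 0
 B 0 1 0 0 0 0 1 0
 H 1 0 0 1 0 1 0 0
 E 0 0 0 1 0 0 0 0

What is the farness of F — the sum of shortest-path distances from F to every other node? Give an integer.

12

Distances from F: A:2, B:2, C:1, D:3, E:1, G:2, H:1.
Sum = 2 + 2 + 1 + 3 + 1 + 2 + 1 = 12.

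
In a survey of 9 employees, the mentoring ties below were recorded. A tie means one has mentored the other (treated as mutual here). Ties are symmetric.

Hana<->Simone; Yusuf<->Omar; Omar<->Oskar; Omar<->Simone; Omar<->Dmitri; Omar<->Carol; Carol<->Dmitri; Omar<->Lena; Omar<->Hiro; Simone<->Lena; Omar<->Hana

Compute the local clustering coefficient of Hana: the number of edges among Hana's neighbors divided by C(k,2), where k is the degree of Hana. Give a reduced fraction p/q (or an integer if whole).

Hana's neighbors: Omar and Simone (k = 2).
Possible neighbor pairs: C(2,2) = 1. Edges among them: Omar–Simone → e = 1.
Clustering(Hana) = 1/1.

1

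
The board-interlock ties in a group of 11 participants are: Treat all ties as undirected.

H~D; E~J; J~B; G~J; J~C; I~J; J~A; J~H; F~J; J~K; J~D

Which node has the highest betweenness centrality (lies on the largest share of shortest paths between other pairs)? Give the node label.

J

Unnormalized betweenness of each node: A:0, B:0, C:0, D:0, E:0, F:0, G:0, H:0, I:0, J:44, K:0.
J has the largest value, 44, making it the main broker — the node through which the most shortest paths run.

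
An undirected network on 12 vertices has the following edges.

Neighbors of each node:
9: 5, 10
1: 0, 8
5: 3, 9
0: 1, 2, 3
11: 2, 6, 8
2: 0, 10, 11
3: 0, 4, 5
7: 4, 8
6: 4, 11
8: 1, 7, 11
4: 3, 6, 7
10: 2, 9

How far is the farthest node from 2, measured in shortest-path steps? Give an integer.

3

Distances from 2: 0:1, 1:2, 3:2, 4:3, 5:3, 6:2, 7:3, 8:2, 9:2, 10:1, 11:1.
The largest is 3 (to 4, 7, and 5), so the eccentricity of 2 is 3.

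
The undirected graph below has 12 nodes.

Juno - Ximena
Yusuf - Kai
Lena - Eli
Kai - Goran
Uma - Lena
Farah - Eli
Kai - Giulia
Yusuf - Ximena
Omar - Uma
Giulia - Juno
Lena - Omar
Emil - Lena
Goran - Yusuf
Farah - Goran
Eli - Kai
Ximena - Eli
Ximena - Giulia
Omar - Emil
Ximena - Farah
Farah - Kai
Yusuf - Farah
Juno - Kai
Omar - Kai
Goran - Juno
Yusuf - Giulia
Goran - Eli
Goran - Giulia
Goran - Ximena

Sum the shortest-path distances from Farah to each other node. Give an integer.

19

Distances from Farah: Eli:1, Emil:3, Giulia:2, Goran:1, Juno:2, Kai:1, Lena:2, Omar:2, Uma:3, Ximena:1, Yusuf:1.
Sum = 1 + 3 + 2 + 1 + 2 + 1 + 2 + 2 + 3 + 1 + 1 = 19.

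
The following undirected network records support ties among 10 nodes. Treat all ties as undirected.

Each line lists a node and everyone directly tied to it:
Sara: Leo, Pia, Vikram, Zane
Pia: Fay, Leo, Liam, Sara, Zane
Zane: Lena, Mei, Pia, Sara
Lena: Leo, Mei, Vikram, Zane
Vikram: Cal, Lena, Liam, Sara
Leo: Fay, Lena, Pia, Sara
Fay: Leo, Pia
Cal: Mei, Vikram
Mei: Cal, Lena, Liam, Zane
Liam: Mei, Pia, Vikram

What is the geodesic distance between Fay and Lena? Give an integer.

2

One shortest route is Fay – Leo – Lena, which uses 2 edges, and Fay and Lena are not directly tied, so nothing shorter exists. So d(Fay,Lena) = 2.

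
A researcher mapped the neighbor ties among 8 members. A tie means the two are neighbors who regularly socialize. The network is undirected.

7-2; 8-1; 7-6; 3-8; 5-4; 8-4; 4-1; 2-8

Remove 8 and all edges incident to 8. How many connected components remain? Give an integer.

Without 8, the remaining ties split the others into: {1, 4, 5}; {2, 6, 7}; {3}.
That's 3 separate components.

3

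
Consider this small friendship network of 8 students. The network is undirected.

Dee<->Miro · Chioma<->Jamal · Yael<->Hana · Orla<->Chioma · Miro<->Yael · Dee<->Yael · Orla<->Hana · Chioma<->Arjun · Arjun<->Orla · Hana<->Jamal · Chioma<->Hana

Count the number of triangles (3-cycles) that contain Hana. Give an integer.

2

Hana's neighbors: Chioma, Jamal, Orla, and Yael.
Neighbor pairs that are themselves tied: Hana–Chioma–Jamal; Hana–Chioma–Orla. Each forms one triangle with Hana, for 2 in total.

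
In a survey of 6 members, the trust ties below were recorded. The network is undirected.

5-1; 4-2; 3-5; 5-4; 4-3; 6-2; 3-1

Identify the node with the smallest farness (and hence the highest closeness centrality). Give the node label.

Farness (sum of distances to all others) for each node — 1:11, 2:9, 3:8, 4:7, 5:8, 6:13.
The smallest farness is 7, for 4, so 4 has the highest closeness.

4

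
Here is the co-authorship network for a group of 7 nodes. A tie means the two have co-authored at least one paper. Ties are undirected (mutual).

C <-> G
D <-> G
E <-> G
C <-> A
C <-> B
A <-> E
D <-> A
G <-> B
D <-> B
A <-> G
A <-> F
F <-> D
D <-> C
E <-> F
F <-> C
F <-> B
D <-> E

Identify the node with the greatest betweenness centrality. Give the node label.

D

Unnormalized betweenness of each node: A:9/20, B:1/5, C:9/20, D:31/30, E:1/5, F:5/6, G:5/6.
D has the largest value, 31/30, making it the main broker — the node through which the most shortest paths run.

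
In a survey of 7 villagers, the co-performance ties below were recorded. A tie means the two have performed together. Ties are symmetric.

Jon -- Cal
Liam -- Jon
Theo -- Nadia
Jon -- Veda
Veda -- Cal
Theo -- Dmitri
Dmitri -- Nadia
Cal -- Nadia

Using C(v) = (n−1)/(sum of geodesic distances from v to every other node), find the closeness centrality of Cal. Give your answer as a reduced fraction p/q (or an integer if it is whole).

2/3

Distances from Cal: Dmitri:2, Jon:1, Liam:2, Nadia:1, Theo:2, Veda:1. Sum = 9.
n = 7, so closeness = 6/9 = 2/3.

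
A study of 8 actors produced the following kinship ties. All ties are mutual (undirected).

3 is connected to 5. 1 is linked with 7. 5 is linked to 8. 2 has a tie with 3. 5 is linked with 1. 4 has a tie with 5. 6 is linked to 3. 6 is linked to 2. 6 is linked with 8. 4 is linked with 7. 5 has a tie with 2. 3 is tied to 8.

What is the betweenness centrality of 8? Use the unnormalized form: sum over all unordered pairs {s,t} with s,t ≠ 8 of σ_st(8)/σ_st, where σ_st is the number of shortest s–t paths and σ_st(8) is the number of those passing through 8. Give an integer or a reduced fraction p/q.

Pairs whose geodesics pass through 8 — 1–6: 1/3; 4–6: 1/3; 7–6: 2/6; 6–5: 1/3.
All other pairs contribute 0.
Summing the contributions gives betweenness(8) = 4/3.

4/3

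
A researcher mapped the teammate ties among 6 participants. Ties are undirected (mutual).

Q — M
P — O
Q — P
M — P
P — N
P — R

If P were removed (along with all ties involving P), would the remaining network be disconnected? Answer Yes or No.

Removing P leaves {M and Q} with no path to {O}, so the network splits into 4 components. P is a cut vertex.

Yes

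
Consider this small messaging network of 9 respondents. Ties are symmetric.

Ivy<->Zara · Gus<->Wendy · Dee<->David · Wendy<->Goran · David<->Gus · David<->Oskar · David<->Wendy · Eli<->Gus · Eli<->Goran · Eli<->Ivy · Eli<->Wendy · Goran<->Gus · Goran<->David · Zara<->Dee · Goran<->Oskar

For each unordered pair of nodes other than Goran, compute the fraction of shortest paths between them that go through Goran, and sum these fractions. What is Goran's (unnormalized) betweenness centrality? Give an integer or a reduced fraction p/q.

23/6

Pairs whose geodesics pass through Goran — Oskar–Wendy: 1/2; Oskar–Gus: 1/2; Oskar–Eli: 1; Oskar–Ivy: 1; Eli–David: 1/3; Eli–Dee: 1/4; David–Ivy: 1/4.
All other pairs contribute 0.
Summing the contributions gives betweenness(Goran) = 23/6.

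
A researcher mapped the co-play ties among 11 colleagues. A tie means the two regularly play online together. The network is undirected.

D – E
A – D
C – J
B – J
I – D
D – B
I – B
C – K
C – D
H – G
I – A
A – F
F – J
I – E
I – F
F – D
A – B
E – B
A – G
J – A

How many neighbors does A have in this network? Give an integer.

6

A is directly tied to B, D, F, G, I, and J. That is 6 neighbors, so the degree of A is 6.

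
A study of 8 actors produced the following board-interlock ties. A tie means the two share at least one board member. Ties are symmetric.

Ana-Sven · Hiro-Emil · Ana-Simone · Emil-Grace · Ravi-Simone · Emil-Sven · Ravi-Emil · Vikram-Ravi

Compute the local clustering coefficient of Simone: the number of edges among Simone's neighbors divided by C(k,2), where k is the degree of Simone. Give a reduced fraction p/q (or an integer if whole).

0

Simone's neighbors: Ana and Ravi (k = 2).
Possible neighbor pairs: C(2,2) = 1. Edges among them: none → e = 0.
Clustering(Simone) = 0/1.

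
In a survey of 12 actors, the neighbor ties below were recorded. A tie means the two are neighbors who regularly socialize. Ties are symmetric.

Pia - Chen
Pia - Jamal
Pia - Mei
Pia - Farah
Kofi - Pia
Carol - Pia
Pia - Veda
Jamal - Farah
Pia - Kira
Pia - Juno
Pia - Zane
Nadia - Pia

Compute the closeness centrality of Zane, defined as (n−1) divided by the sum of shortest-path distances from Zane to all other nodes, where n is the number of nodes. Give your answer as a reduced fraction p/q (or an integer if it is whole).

11/21

Distances from Zane: Carol:2, Chen:2, Farah:2, Jamal:2, Juno:2, Kira:2, Kofi:2, Mei:2, Nadia:2, Pia:1, Veda:2. Sum = 21.
n = 12, so closeness = 11/21.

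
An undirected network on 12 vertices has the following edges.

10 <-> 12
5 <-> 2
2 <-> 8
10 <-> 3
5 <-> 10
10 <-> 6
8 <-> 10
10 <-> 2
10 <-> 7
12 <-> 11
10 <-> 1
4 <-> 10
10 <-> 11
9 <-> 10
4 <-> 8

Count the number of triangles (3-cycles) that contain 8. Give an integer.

2

8's neighbors: 2, 4, and 10.
Neighbor pairs that are themselves tied: 8–2–10; 8–4–10. Each forms one triangle with 8, for 2 in total.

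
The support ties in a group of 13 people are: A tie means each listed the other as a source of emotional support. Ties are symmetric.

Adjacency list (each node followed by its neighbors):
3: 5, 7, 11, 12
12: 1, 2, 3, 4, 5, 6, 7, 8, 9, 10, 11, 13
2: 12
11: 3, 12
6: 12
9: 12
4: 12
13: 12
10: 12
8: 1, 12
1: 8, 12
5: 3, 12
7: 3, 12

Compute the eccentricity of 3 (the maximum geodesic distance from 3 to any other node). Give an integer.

2

Distances from 3: 1:2, 2:2, 4:2, 5:1, 6:2, 7:1, 8:2, 9:2, 10:2, 11:1, 12:1, 13:2.
The largest is 2 (to 10, 6, 4, 1, 13, 9, 2, and 8), so the eccentricity of 3 is 2.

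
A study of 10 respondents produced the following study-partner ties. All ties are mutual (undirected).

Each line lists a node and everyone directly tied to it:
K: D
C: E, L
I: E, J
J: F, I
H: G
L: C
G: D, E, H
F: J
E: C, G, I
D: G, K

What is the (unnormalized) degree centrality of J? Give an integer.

J is directly tied to F and I. That is 2 neighbors, so the degree of J is 2.

2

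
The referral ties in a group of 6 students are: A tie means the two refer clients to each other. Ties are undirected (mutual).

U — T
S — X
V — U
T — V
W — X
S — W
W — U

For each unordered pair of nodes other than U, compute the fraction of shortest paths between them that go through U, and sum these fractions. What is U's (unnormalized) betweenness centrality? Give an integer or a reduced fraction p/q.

Pairs whose geodesics pass through U — S–T: 1; S–V: 1; T–W: 1; T–X: 1; V–W: 1; V–X: 1.
All other pairs contribute 0.
Summing the contributions gives betweenness(U) = 6.

6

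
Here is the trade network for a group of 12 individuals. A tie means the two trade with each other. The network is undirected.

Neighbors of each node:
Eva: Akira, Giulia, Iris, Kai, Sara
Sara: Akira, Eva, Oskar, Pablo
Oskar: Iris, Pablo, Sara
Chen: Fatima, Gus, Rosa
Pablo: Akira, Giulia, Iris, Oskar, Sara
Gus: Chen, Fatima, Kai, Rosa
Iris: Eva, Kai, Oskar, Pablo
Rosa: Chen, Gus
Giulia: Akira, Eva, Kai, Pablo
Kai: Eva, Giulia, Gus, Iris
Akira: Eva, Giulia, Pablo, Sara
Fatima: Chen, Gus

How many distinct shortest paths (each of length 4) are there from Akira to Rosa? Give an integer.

2

The shortest distance is 4. The length-4 paths are: Akira–Giulia–Kai–Gus–Rosa; Akira–Eva–Kai–Gus–Rosa.
That gives 2 distinct shortest paths.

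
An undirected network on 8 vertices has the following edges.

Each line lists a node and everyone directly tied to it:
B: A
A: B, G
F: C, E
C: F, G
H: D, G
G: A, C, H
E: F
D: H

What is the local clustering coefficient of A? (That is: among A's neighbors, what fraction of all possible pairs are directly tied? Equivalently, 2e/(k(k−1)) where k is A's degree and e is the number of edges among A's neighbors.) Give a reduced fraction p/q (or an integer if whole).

A's neighbors: B and G (k = 2).
Possible neighbor pairs: C(2,2) = 1. Edges among them: none → e = 0.
Clustering(A) = 0/1.

0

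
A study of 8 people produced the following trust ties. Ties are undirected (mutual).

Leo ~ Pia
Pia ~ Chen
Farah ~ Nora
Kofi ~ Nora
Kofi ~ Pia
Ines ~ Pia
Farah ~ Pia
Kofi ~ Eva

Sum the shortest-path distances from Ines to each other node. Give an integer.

15

Distances from Ines: Chen:2, Eva:3, Farah:2, Kofi:2, Leo:2, Nora:3, Pia:1.
Sum = 2 + 3 + 2 + 2 + 2 + 3 + 1 = 15.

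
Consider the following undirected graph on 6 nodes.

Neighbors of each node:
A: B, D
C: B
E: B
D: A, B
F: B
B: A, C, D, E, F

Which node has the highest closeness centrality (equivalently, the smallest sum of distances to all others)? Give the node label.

B

Farness (sum of distances to all others) for each node — A:8, B:5, C:9, D:8, E:9, F:9.
The smallest farness is 5, for B, so B has the highest closeness.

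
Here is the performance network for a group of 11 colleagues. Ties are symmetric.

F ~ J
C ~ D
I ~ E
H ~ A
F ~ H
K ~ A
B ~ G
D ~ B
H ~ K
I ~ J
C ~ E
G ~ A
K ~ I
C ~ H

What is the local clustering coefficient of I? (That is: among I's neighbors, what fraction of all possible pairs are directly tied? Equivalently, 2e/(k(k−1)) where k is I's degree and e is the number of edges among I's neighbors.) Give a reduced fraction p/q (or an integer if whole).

0

I's neighbors: E, J, and K (k = 3).
Possible neighbor pairs: C(3,2) = 3. Edges among them: none → e = 0.
Clustering(I) = 0/3 = 0.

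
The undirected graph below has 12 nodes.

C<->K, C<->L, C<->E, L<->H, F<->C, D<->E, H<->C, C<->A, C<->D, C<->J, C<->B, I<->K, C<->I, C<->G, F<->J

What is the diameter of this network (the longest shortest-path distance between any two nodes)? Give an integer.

2

Eccentricity of each node (its greatest distance to any other): A:2, B:2, C:1, D:2, E:2, F:2, G:2, H:2, I:2, J:2, K:2, L:2.
The maximum eccentricity is 2, realized for instance by the pair B–J via B – C – J. So the diameter is 2.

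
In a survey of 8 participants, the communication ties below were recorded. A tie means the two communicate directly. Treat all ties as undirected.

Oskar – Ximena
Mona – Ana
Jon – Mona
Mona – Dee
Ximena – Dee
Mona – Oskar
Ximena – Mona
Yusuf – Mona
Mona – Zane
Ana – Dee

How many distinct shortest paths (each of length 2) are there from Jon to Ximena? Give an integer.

1

The shortest distance is 2, and the only length-2 path is Jon–Mona–Ximena. So there is exactly 1 shortest path.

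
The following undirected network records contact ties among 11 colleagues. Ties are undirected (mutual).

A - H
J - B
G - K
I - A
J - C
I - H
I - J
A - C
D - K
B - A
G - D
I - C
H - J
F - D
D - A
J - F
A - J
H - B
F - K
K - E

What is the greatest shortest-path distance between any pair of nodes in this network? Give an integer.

Eccentricity of each node (its greatest distance to any other): A:3, B:4, C:4, D:2, E:4, F:2, G:3, H:4, I:4, J:3, K:3.
The maximum eccentricity is 4, realized for instance by the pair E–H via E – K – F – J – H. So the diameter is 4.

4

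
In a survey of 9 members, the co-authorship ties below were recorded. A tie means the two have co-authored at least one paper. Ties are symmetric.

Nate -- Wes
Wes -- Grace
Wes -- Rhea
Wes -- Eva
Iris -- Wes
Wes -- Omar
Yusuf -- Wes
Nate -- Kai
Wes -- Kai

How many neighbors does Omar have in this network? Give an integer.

Omar is directly tied to Wes. That is 1 neighbor, so the degree of Omar is 1.

1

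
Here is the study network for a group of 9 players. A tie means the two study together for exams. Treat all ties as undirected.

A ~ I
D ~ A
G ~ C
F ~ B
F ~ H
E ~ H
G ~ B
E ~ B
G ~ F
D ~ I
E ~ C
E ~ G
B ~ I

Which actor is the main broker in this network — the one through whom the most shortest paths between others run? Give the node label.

Unnormalized betweenness of each node: A:0, B:46/3, C:0, D:0, E:11/2, F:5/2, G:10/3, H:1/3, I:12.
B has the largest value, 46/3, making it the main broker — the node through which the most shortest paths run.

B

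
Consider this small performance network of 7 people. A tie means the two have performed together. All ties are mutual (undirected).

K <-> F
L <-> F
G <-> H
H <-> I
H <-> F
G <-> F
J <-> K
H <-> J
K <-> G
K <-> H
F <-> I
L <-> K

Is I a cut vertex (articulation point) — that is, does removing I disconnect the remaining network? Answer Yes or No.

Even without I, every remaining node can still reach every other (the residual graph is connected), so I is not a cut vertex.

No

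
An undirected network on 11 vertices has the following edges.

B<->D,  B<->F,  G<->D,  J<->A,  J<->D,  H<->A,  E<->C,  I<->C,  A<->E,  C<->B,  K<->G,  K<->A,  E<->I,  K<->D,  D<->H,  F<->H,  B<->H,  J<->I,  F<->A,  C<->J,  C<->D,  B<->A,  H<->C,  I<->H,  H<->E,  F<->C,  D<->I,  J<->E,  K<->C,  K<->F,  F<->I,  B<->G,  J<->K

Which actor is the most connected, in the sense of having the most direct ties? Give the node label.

C

Degrees — A:6, B:6, C:8, D:7, E:5, F:6, G:3, H:7, I:6, J:6, K:6.
The maximum is 8, attained only by C.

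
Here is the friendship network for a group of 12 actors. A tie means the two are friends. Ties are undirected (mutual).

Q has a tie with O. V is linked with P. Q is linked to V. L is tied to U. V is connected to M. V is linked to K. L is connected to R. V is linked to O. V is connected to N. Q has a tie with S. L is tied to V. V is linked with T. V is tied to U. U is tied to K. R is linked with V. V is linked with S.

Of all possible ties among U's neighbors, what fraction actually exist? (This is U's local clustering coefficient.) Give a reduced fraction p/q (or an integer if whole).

2/3

U's neighbors: K, L, and V (k = 3).
Possible neighbor pairs: C(3,2) = 3. Edges among them: K–V, L–V → e = 2.
Clustering(U) = 2/3.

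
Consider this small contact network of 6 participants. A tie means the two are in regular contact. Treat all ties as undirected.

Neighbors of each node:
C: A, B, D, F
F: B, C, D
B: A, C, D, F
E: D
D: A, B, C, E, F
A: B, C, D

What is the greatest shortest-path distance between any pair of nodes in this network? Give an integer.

2

Eccentricity of each node (its greatest distance to any other): A:2, B:2, C:2, D:1, E:2, F:2.
The maximum eccentricity is 2, realized for instance by the pair F–E via F – D – E. So the diameter is 2.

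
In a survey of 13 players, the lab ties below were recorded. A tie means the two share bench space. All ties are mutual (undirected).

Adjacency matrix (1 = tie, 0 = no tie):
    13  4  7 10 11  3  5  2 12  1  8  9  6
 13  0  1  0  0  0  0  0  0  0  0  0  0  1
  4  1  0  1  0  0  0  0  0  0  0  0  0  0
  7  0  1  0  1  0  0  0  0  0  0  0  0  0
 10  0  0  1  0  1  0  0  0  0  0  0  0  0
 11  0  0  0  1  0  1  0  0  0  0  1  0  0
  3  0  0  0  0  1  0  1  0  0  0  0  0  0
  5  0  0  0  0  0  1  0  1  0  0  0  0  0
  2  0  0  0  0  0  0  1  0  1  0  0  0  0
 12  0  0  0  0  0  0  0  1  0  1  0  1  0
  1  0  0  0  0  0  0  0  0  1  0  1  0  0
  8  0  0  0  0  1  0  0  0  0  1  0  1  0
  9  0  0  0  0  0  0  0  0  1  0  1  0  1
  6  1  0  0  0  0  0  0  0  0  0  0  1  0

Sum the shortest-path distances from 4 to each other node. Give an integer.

39

Distances from 4: 1:5, 2:5, 3:4, 5:5, 6:2, 7:1, 8:4, 9:3, 10:2, 11:3, 12:4, 13:1.
Sum = 5 + 5 + 4 + 5 + 2 + 1 + 4 + 3 + 2 + 3 + 4 + 1 = 39.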